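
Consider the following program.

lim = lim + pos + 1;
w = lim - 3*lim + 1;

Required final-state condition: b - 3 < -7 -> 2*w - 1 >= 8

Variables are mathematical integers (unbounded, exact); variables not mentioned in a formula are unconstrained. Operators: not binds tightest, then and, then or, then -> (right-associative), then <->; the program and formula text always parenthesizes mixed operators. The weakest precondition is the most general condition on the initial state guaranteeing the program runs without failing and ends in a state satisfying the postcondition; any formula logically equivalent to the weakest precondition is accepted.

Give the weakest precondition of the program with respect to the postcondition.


Working backward. After the program, the postcondition b - 3 < -7 -> 2*w - 1 >= 8 must hold; in canonical form it is b < -4 -> 2*w >= 9.
Before w := lim - 3*lim + 1: b < -4 -> 4*lim <= -7
Before lim := lim + pos + 1: b < -4 -> 4*lim + 4*pos <= -11
Answer: WP = b < -4 -> 4*lim + 4*pos <= -11


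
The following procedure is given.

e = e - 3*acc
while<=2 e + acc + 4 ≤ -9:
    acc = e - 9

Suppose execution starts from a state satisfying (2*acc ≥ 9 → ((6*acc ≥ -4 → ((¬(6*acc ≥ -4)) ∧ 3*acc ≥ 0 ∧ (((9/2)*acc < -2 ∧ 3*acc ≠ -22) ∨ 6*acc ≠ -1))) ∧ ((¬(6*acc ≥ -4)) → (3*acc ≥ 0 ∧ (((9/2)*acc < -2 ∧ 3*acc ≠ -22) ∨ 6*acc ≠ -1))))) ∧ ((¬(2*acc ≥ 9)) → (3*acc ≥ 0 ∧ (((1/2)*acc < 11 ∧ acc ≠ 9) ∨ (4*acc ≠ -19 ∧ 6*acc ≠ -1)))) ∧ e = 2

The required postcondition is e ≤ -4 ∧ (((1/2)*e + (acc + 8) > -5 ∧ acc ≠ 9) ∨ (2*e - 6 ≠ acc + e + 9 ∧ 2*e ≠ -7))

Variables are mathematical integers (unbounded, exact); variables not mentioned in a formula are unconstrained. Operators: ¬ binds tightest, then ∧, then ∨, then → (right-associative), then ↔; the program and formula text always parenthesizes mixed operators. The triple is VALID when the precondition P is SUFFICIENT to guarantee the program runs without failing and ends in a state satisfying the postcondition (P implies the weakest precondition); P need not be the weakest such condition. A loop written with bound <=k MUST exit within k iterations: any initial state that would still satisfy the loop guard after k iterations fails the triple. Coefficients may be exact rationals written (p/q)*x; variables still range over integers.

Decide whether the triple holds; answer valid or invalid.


Working backward. After the program, the postcondition e ≤ -4 ∧ (((1/2)*e + (acc + 8) > -5 ∧ acc ≠ 9) ∨ (2*e - 6 ≠ acc + e + 9 ∧ 2*e ≠ -7)) must hold; in canonical form it is e ≤ -4 ∧ ((acc + (1/2)*e > -13 ∧ acc ≠ 9) ∨ (e ≠ acc + 15 ∧ 2*e ≠ -7)).
Before the loop (bound <=2), unroll the exhaustion recursion (WP_0 = exit-now case; WP_j = one more guarded iteration, up to j = 2):
  WP_0: (¬(acc + e ≤ -13)) ∧ e ≤ -4 ∧ ((acc + (1/2)*e > -13 ∧ acc ≠ 9) ∨ (e ≠ acc + 15 ∧ 2*e ≠ -7))
  WP_1: (acc + e ≤ -13 → ((¬(2*e ≤ -4)) ∧ e ≤ -4 ∧ (((3/2)*e > -4 ∧ e ≠ 18) ∨ 2*e ≠ -7))) ∧ ((¬(acc + e ≤ -13)) → (e ≤ -4 ∧ ((acc + (1/2)*e > -13 ∧ acc ≠ 9) ∨ (e ≠ acc + 15 ∧ 2*e ≠ -7))))
  WP_2: (acc + e ≤ -13 → ((2*e ≤ -4 → ((¬(2*e ≤ -4)) ∧ e ≤ -4 ∧ (((3/2)*e > -4 ∧ e ≠ 18) ∨ 2*e ≠ -7))) ∧ ((¬(2*e ≤ -4)) → (e ≤ -4 ∧ (((3/2)*e > -4 ∧ e ≠ 18) ∨ 2*e ≠ -7))))) ∧ ((¬(acc + e ≤ -13)) → (e ≤ -4 ∧ ((acc + (1/2)*e > -13 ∧ acc ≠ 9) ∨ (e ≠ acc + 15 ∧ 2*e ≠ -7))))
So before the loop: (acc + e ≤ -13 → ((2*e ≤ -4 → ((¬(2*e ≤ -4)) ∧ e ≤ -4 ∧ (((3/2)*e > -4 ∧ e ≠ 18) ∨ 2*e ≠ -7))) ∧ ((¬(2*e ≤ -4)) → (e ≤ -4 ∧ (((3/2)*e > -4 ∧ e ≠ 18) ∨ 2*e ≠ -7))))) ∧ ((¬(acc + e ≤ -13)) → (e ≤ -4 ∧ ((acc + (1/2)*e > -13 ∧ acc ≠ 9) ∨ (e ≠ acc + 15 ∧ 2*e ≠ -7))))
Before e := e - 3*acc: (e ≤ 2*acc - 13 → ((2*e ≤ 6*acc - 4 → ((¬(2*e ≤ 6*acc - 4)) ∧ e ≤ 3*acc - 4 ∧ (((3/2)*e > (9/2)*acc - 4 ∧ e ≠ 3*acc + 18) ∨ 2*e ≠ 6*acc - 7))) ∧ ((¬(2*e ≤ 6*acc - 4)) → (e ≤ 3*acc - 4 ∧ (((3/2)*e > (9/2)*acc - 4 ∧ e ≠ 3*acc + 18) ∨ 2*e ≠ 6*acc - 7))))) ∧ ((¬(e ≤ 2*acc - 13)) → (e ≤ 3*acc - 4 ∧ (((1/2)*e > (1/2)*acc - 13 ∧ acc ≠ 9) ∨ (e ≠ 4*acc + 15 ∧ 2*e ≠ 6*acc - 7))))
The weakest precondition is (e ≤ 2*acc - 13 → ((2*e ≤ 6*acc - 4 → ((¬(2*e ≤ 6*acc - 4)) ∧ e ≤ 3*acc - 4 ∧ (((3/2)*e > (9/2)*acc - 4 ∧ e ≠ 3*acc + 18) ∨ 2*e ≠ 6*acc - 7))) ∧ ((¬(2*e ≤ 6*acc - 4)) → (e ≤ 3*acc - 4 ∧ (((3/2)*e > (9/2)*acc - 4 ∧ e ≠ 3*acc + 18) ∨ 2*e ≠ 6*acc - 7))))) ∧ ((¬(e ≤ 2*acc - 13)) → (e ≤ 3*acc - 4 ∧ (((1/2)*e > (1/2)*acc - 13 ∧ acc ≠ 9) ∨ (e ≠ 4*acc + 15 ∧ 2*e ≠ 6*acc - 7)))).
Check whether (2*acc ≥ 9 → ((6*acc ≥ -4 → ((¬(6*acc ≥ -4)) ∧ 3*acc ≥ 0 ∧ (((9/2)*acc < -2 ∧ 3*acc ≠ -22) ∨ 6*acc ≠ -1))) ∧ ((¬(6*acc ≥ -4)) → (3*acc ≥ 0 ∧ (((9/2)*acc < -2 ∧ 3*acc ≠ -22) ∨ 6*acc ≠ -1))))) ∧ ((¬(2*acc ≥ 9)) → (3*acc ≥ 0 ∧ (((1/2)*acc < 11 ∧ acc ≠ 9) ∨ (4*acc ≠ -19 ∧ 6*acc ≠ -1)))) ∧ e = 2 implies it.
Countermodel: at the initial state acc = 0, e = 2, the precondition holds but the weakest precondition fails.
Answer: invalid


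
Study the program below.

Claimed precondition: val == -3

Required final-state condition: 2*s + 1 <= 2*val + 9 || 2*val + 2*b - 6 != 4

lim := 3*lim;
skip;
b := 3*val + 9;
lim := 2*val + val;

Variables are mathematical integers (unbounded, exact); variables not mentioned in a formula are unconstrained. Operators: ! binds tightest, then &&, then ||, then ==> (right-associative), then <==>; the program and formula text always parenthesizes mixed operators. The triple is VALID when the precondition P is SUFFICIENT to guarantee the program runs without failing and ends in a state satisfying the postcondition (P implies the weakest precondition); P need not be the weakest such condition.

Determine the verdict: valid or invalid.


Working backward. After the program, the postcondition 2*s + 1 <= 2*val + 9 || 2*val + 2*b - 6 != 4 must hold; in canonical form it is 2*s <= 2*val + 8 || 2*b + 2*val != 10.
Before lim := 2*val + val: 2*s <= 2*val + 8 || 2*b + 2*val != 10
Before b := 3*val + 9: 2*s <= 2*val + 8 || 8*val != -8
Before skip: 2*s <= 2*val + 8 || 8*val != -8
Before lim := 3*lim: 2*s <= 2*val + 8 || 8*val != -8
The weakest precondition is 2*s <= 2*val + 8 || 8*val != -8.
Check whether val == -3 implies it.
Every state satisfying the precondition satisfies the weakest precondition: the implication holds.
Answer: valid


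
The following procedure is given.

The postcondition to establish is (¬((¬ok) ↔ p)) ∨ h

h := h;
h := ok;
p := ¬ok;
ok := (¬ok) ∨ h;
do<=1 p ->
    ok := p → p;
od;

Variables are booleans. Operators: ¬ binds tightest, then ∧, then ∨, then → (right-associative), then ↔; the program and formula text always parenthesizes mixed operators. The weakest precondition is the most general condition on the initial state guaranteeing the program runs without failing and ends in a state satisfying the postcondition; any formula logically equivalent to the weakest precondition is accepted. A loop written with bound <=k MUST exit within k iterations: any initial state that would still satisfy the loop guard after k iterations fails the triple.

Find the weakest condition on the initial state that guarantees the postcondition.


Working backward. After the program, (¬((¬ok) ↔ p)) ∨ h must hold.
Before the loop (bound <=1), unroll the exhaustion recursion (WP_0 = exit-now case; WP_j = one more guarded iteration, up to j = 1):
  WP_0: (¬p) ∧ ((¬((¬ok) ↔ p)) ∨ h)
  WP_1: (p → ((¬p) ∧ (p ∨ h))) ∧ ((¬p) → ((¬((¬ok) ↔ p)) ∨ h))
So before the loop: (p → ((¬p) ∧ (p ∨ h))) ∧ ((¬p) → ((¬((¬ok) ↔ p)) ∨ h))
Before ok := (¬ok) ∨ h: (p → ((¬p) ∧ (p ∨ h))) ∧ ((¬p) → ((¬((¬((¬ok) ∨ h)) ↔ p)) ∨ h))
Before p := ¬ok: ((¬ok) → (ok ∧ ((¬ok) ∨ h))) ∧ (ok → ((¬((¬((¬ok) ∨ h)) ↔ (¬ok))) ∨ h))
Before h := ok: (¬ok) → ok
Before h := h: (¬ok) → ok
Answer: WP = (¬ok) → ok


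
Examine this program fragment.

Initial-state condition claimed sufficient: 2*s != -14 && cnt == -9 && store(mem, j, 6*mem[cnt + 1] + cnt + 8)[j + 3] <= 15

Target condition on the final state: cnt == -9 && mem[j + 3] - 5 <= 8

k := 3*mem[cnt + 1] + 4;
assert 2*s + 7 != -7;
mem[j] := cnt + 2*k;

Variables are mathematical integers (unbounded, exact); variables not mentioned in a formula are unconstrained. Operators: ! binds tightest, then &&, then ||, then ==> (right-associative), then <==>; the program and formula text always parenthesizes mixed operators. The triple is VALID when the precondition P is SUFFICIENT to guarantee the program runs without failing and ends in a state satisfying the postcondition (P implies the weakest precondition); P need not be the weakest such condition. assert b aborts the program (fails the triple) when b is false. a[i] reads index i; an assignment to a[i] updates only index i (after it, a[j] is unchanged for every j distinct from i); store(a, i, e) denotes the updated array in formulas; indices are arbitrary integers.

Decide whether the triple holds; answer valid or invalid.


Working backward. After the program, the postcondition cnt == -9 && mem[j + 3] - 5 <= 8 must hold; in canonical form it is cnt == -9 && mem[j + 3] <= 13.
Before mem[j] := cnt + 2*k: cnt == -9 && store(mem, j, cnt + 2*k)[j + 3] <= 13
Before assert 2*s + 7 != -7: 2*s != -14 && cnt == -9 && store(mem, j, cnt + 2*k)[j + 3] <= 13
Before k := 3*mem[cnt + 1] + 4: 2*s != -14 && cnt == -9 && store(mem, j, 6*mem[cnt + 1] + cnt + 8)[j + 3] <= 13
The weakest precondition is 2*s != -14 && cnt == -9 && store(mem, j, 6*mem[cnt + 1] + cnt + 8)[j + 3] <= 13.
Check whether 2*s != -14 && cnt == -9 && store(mem, j, 6*mem[cnt + 1] + cnt + 8)[j + 3] <= 15 implies it.
Countermodel: at the initial state cnt = -9, j = -3, mem = {[-8] = 14, [-3] = 14, [0] = 14, elsewhere 14}, s = -6, the precondition holds but the weakest precondition fails.
Answer: invalid


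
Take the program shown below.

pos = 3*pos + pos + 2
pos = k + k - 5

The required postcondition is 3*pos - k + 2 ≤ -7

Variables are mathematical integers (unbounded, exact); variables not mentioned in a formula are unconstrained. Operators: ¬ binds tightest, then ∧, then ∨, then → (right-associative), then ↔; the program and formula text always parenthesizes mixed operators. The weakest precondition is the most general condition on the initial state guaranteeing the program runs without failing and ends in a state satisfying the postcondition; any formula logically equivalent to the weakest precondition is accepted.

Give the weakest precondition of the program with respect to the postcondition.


Working backward. After the program, the postcondition 3*pos - k + 2 ≤ -7 must hold; in canonical form it is 3*pos ≤ k - 9.
Before pos := k + k - 5: 5*k ≤ 6
Before pos := 3*pos + pos + 2: 5*k ≤ 6
Answer: WP = 5*k ≤ 6


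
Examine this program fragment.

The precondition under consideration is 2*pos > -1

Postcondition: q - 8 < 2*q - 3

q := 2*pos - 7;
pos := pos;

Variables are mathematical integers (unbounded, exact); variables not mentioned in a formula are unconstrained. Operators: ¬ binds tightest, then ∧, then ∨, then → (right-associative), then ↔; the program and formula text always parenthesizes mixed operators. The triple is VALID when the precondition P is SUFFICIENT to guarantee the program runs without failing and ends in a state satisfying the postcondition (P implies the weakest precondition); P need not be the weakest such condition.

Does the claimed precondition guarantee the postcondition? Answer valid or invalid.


Working backward. After the program, the postcondition q - 8 < 2*q - 3 must hold; in canonical form it is q > -5.
Before pos := pos: q > -5
Before q := 2*pos - 7: 2*pos > 2
The weakest precondition is 2*pos > 2.
Check whether 2*pos > -1 implies it.
Countermodel: at the initial state pos = 0, the precondition holds but the weakest precondition fails.
Answer: invalid


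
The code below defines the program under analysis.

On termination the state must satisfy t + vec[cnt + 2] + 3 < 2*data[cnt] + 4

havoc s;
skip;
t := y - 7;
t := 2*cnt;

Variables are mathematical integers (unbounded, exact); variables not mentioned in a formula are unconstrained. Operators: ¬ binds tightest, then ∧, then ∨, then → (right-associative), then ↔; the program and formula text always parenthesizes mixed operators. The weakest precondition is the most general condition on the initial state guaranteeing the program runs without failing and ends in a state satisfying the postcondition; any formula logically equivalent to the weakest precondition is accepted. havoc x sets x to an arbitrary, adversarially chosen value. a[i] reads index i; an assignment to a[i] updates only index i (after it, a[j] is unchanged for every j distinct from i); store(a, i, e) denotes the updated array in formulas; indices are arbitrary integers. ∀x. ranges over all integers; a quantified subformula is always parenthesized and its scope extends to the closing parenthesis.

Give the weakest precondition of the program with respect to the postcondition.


Working backward. After the program, the postcondition t + vec[cnt + 2] + 3 < 2*data[cnt] + 4 must hold; in canonical form it is vec[cnt + 2] + t < 2*data[cnt] + 1.
Before t := 2*cnt: vec[cnt + 2] + 2*cnt < 2*data[cnt] + 1
Before t := y - 7: vec[cnt + 2] + 2*cnt < 2*data[cnt] + 1
Before skip: vec[cnt + 2] + 2*cnt < 2*data[cnt] + 1
Before havoc s: vec[cnt + 2] + 2*cnt < 2*data[cnt] + 1
Answer: WP = vec[cnt + 2] + 2*cnt < 2*data[cnt] + 1


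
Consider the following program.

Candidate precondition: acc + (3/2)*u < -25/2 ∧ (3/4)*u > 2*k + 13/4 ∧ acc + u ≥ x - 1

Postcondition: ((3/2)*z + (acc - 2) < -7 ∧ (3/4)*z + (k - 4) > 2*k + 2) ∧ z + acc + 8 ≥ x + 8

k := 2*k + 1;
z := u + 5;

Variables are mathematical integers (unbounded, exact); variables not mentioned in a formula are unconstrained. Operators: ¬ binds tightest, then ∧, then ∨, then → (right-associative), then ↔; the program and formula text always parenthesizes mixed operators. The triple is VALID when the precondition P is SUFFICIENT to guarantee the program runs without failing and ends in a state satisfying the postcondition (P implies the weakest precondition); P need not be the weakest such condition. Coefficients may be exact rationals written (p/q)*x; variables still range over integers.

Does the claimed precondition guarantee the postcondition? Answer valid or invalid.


Working backward. After the program, the postcondition ((3/2)*z + (acc - 2) < -7 ∧ (3/4)*z + (k - 4) > 2*k + 2) ∧ z + acc + 8 ≥ x + 8 must hold; in canonical form it is acc + (3/2)*z < -5 ∧ (3/4)*z > k + 6 ∧ acc + z ≥ x.
Before z := u + 5: acc + (3/2)*u < -25/2 ∧ (3/4)*u > k + 9/4 ∧ acc + u ≥ x - 5
Before k := 2*k + 1: acc + (3/2)*u < -25/2 ∧ (3/4)*u > 2*k + 13/4 ∧ acc + u ≥ x - 5
The weakest precondition is acc + (3/2)*u < -25/2 ∧ (3/4)*u > 2*k + 13/4 ∧ acc + u ≥ x - 5.
Check whether acc + (3/2)*u < -25/2 ∧ (3/4)*u > 2*k + 13/4 ∧ acc + u ≥ x - 1 implies it.
Every state satisfying the precondition satisfies the weakest precondition: the implication holds.
Answer: valid


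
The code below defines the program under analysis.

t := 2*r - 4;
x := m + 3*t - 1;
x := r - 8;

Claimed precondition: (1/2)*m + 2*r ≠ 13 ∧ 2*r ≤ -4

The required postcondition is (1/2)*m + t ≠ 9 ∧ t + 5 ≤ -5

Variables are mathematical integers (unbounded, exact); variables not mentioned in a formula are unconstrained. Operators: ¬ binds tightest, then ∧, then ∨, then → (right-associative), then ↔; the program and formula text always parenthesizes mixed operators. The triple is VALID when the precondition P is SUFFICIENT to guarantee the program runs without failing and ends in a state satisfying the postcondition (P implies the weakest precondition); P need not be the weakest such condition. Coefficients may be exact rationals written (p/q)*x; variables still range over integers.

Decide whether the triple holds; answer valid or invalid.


Working backward. After the program, the postcondition (1/2)*m + t ≠ 9 ∧ t + 5 ≤ -5 must hold; in canonical form it is (1/2)*m + t ≠ 9 ∧ t ≤ -10.
Before x := r - 8: (1/2)*m + t ≠ 9 ∧ t ≤ -10
Before x := m + 3*t - 1: (1/2)*m + t ≠ 9 ∧ t ≤ -10
Before t := 2*r - 4: (1/2)*m + 2*r ≠ 13 ∧ 2*r ≤ -6
The weakest precondition is (1/2)*m + 2*r ≠ 13 ∧ 2*r ≤ -6.
Check whether (1/2)*m + 2*r ≠ 13 ∧ 2*r ≤ -4 implies it.
Countermodel: at the initial state m = 35, r = -2, the precondition holds but the weakest precondition fails.
Answer: invalid


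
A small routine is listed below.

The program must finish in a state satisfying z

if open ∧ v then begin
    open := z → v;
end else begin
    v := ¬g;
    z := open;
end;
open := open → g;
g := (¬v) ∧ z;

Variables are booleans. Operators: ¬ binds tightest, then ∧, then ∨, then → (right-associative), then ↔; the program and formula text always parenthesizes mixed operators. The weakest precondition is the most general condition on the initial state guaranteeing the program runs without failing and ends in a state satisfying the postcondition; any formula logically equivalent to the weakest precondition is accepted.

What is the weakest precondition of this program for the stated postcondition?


Working backward. After the program, z must hold.
Before g := (¬v) ∧ z: z
Before open := open → g: z
Then branch requires z; else branch requires open.
Before the if: ((open ∧ v) → z) ∧ ((¬(open ∧ v)) → open)
Answer: WP = ((open ∧ v) → z) ∧ ((¬(open ∧ v)) → open)


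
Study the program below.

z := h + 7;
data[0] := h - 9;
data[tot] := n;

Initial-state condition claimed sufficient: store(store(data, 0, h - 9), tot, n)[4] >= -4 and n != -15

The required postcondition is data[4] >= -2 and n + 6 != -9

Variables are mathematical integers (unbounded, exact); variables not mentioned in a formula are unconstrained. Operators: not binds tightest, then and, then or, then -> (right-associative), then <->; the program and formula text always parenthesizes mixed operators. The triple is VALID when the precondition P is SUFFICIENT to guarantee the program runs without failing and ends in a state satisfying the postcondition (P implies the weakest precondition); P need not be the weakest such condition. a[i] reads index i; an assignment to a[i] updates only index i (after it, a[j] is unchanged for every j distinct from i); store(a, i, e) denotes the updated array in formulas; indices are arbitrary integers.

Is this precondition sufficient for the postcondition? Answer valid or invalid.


Working backward. After the program, the postcondition data[4] >= -2 and n + 6 != -9 must hold; in canonical form it is data[4] >= -2 and n != -15.
Before data[tot] := n: store(data, tot, n)[4] >= -2 and n != -15
Before data[0] := h - 9: store(store(data, 0, h - 9), tot, n)[4] >= -2 and n != -15
Before z := h + 7: store(store(data, 0, h - 9), tot, n)[4] >= -2 and n != -15
The weakest precondition is store(store(data, 0, h - 9), tot, n)[4] >= -2 and n != -15.
Check whether store(store(data, 0, h - 9), tot, n)[4] >= -4 and n != -15 implies it.
Countermodel: at the initial state data = {[0] = 2, [4] = 2, elsewhere 2}, h = 11, n = -3, tot = 4, the precondition holds but the weakest precondition fails.
Answer: invalid


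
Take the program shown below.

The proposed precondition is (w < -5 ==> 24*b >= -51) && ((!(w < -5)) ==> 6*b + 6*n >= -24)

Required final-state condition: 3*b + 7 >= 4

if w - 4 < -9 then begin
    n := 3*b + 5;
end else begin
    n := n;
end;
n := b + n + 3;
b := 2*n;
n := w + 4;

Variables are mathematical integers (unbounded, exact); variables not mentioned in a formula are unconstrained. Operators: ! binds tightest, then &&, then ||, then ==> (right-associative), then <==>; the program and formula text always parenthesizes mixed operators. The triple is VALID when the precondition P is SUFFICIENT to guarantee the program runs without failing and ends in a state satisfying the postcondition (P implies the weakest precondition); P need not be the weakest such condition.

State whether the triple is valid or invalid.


Working backward. After the program, the postcondition 3*b + 7 >= 4 must hold; in canonical form it is 3*b >= -3.
Before n := w + 4: 3*b >= -3
Before b := 2*n: 6*n >= -3
Before n := b + n + 3: 6*b + 6*n >= -21
Then branch requires 24*b >= -51; else branch requires 6*b + 6*n >= -21.
Before the if: (w < -5 ==> 24*b >= -51) && ((!(w < -5)) ==> 6*b + 6*n >= -21)
The weakest precondition is (w < -5 ==> 24*b >= -51) && ((!(w < -5)) ==> 6*b + 6*n >= -21).
Check whether (w < -5 ==> 24*b >= -51) && ((!(w < -5)) ==> 6*b + 6*n >= -24) implies it.
Countermodel: at the initial state b = 0, n = -4, w = -5, the precondition holds but the weakest precondition fails.
Answer: invalid


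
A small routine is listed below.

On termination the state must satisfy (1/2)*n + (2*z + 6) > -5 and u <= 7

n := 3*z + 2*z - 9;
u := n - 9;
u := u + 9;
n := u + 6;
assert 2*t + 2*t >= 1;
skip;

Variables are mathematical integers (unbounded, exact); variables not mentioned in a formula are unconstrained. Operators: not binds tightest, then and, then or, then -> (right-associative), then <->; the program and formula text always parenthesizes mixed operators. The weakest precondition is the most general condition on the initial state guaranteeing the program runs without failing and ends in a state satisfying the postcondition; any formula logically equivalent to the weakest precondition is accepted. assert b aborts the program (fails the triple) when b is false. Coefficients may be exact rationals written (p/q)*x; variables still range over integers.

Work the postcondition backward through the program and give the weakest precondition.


Working backward. After the program, the postcondition (1/2)*n + (2*z + 6) > -5 and u <= 7 must hold; in canonical form it is (1/2)*n + 2*z > -11 and u <= 7.
Before skip: (1/2)*n + 2*z > -11 and u <= 7
Before assert 2*t + 2*t >= 1: 4*t >= 1 and (1/2)*n + 2*z > -11 and u <= 7
Before n := u + 6: 4*t >= 1 and (1/2)*u + 2*z > -14 and u <= 7
Before u := u + 9: 4*t >= 1 and (1/2)*u + 2*z > -37/2 and u <= -2
Before u := n - 9: 4*t >= 1 and (1/2)*n + 2*z > -14 and n <= 7
Before n := 3*z + 2*z - 9: 4*t >= 1 and (9/2)*z > -19/2 and 5*z <= 16
Answer: WP = 4*t >= 1 and (9/2)*z > -19/2 and 5*z <= 16


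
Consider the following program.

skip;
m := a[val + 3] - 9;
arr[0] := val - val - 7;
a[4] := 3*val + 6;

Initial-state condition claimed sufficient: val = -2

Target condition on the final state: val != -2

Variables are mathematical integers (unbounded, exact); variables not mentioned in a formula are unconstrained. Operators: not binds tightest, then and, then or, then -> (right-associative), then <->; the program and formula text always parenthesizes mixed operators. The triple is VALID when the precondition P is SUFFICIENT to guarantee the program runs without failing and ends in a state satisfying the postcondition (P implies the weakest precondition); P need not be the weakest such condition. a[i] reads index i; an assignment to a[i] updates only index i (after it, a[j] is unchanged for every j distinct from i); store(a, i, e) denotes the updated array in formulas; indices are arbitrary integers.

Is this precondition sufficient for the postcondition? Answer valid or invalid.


Working backward. After the program, val != -2 must hold.
Before a[4] := 3*val + 6: val != -2
Before arr[0] := val - val - 7: val != -2
Before m := a[val + 3] - 9: val != -2
Before skip: val != -2
The weakest precondition is val != -2.
Check whether val = -2 implies it.
Countermodel: at the initial state val = -2, the precondition holds but the weakest precondition fails.
Answer: invalid


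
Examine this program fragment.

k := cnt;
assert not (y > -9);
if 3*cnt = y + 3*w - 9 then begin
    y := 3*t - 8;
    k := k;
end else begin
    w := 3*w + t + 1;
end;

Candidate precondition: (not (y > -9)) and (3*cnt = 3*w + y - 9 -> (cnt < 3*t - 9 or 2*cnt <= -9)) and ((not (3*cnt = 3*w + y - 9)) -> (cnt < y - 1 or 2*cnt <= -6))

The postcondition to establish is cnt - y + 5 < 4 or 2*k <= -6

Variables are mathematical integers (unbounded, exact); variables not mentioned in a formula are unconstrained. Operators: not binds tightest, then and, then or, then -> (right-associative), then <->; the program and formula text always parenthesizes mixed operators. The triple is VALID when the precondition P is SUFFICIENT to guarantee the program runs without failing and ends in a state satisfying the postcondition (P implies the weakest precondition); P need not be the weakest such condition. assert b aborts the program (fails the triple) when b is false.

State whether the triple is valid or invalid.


Working backward. After the program, the postcondition cnt - y + 5 < 4 or 2*k <= -6 must hold; in canonical form it is cnt < y - 1 or 2*k <= -6.
Then branch requires cnt < 3*t - 9 or 2*k <= -6; else branch requires cnt < y - 1 or 2*k <= -6.
Before the if: (3*cnt = 3*w + y - 9 -> (cnt < 3*t - 9 or 2*k <= -6)) and ((not (3*cnt = 3*w + y - 9)) -> (cnt < y - 1 or 2*k <= -6))
Before assert not (y > -9): (not (y > -9)) and (3*cnt = 3*w + y - 9 -> (cnt < 3*t - 9 or 2*k <= -6)) and ((not (3*cnt = 3*w + y - 9)) -> (cnt < y - 1 or 2*k <= -6))
Before k := cnt: (not (y > -9)) and (3*cnt = 3*w + y - 9 -> (cnt < 3*t - 9 or 2*cnt <= -6)) and ((not (3*cnt = 3*w + y - 9)) -> (cnt < y - 1 or 2*cnt <= -6))
The weakest precondition is (not (y > -9)) and (3*cnt = 3*w + y - 9 -> (cnt < 3*t - 9 or 2*cnt <= -6)) and ((not (3*cnt = 3*w + y - 9)) -> (cnt < y - 1 or 2*cnt <= -6)).
Check whether (not (y > -9)) and (3*cnt = 3*w + y - 9 -> (cnt < 3*t - 9 or 2*cnt <= -9)) and ((not (3*cnt = 3*w + y - 9)) -> (cnt < y - 1 or 2*cnt <= -6)) implies it.
Every state satisfying the precondition satisfies the weakest precondition: the implication holds.
Answer: valid


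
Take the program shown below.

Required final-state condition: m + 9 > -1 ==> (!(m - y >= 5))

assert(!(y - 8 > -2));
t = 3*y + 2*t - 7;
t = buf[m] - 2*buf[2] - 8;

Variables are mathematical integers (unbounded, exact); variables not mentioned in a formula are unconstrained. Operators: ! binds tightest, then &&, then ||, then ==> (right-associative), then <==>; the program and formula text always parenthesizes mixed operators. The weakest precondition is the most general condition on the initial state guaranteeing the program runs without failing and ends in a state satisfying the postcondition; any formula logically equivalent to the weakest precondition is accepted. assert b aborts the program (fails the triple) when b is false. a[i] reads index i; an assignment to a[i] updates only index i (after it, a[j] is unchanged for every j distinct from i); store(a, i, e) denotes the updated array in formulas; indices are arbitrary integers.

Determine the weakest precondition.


Working backward. After the program, the postcondition m + 9 > -1 ==> (!(m - y >= 5)) must hold; in canonical form it is m > -10 ==> (!(m >= y + 5)).
Before t := buf[m] - 2*buf[2] - 8: m > -10 ==> (!(m >= y + 5))
Before t := 3*y + 2*t - 7: m > -10 ==> (!(m >= y + 5))
Before assert !(y - 8 > -2): (!(y > 6)) && (m > -10 ==> (!(m >= y + 5)))
Answer: WP = (!(y > 6)) && (m > -10 ==> (!(m >= y + 5)))


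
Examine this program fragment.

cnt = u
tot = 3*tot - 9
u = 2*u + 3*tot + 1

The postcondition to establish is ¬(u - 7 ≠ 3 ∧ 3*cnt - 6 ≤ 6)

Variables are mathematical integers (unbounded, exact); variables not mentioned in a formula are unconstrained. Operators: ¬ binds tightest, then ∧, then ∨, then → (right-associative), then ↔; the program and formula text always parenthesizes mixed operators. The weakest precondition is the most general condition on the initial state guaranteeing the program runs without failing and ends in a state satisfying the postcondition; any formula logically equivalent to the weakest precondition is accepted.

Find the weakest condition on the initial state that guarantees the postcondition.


Working backward. After the program, the postcondition ¬(u - 7 ≠ 3 ∧ 3*cnt - 6 ≤ 6) must hold; in canonical form it is ¬(u ≠ 10 ∧ 3*cnt ≤ 12).
Before u := 2*u + 3*tot + 1: ¬(3*tot + 2*u ≠ 9 ∧ 3*cnt ≤ 12)
Before tot := 3*tot - 9: ¬(9*tot + 2*u ≠ 36 ∧ 3*cnt ≤ 12)
Before cnt := u: ¬(9*tot + 2*u ≠ 36 ∧ 3*u ≤ 12)
Answer: WP = ¬(9*tot + 2*u ≠ 36 ∧ 3*u ≤ 12)


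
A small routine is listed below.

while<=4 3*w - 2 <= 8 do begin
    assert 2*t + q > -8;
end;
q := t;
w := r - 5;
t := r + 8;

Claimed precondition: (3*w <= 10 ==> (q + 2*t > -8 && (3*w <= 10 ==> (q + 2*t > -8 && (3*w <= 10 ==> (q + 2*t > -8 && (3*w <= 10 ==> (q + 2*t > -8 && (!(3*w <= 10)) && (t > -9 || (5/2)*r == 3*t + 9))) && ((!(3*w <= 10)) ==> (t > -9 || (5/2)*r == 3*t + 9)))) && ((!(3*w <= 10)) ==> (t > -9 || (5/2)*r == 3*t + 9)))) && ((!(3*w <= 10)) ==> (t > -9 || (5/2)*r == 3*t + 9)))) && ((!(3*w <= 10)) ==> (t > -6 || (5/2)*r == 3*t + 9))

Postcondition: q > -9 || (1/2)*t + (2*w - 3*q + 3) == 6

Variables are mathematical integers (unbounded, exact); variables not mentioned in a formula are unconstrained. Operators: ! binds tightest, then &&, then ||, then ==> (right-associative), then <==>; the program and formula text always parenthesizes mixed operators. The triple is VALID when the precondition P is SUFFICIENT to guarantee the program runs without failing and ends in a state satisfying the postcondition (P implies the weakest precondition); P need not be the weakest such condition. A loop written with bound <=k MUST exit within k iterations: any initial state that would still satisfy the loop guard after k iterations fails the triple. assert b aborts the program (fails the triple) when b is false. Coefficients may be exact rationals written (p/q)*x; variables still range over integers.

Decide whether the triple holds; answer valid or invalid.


Working backward. After the program, the postcondition q > -9 || (1/2)*t + (2*w - 3*q + 3) == 6 must hold; in canonical form it is q > -9 || (1/2)*t + 2*w == 3*q + 3.
Before t := r + 8: q > -9 || (1/2)*r + 2*w == 3*q - 1
Before w := r - 5: q > -9 || (5/2)*r == 3*q + 9
Before q := t: t > -9 || (5/2)*r == 3*t + 9
Before the loop (bound <=4), unroll the exhaustion recursion (WP_0 = exit-now case; WP_j = one more guarded iteration, up to j = 4):
  WP_0: (!(3*w <= 10)) && (t > -9 || (5/2)*r == 3*t + 9)
  WP_1: (3*w <= 10 ==> (q + 2*t > -8 && (!(3*w <= 10)) && (t > -9 || (5/2)*r == 3*t + 9))) && ((!(3*w <= 10)) ==> (t > -9 || (5/2)*r == 3*t + 9))
  WP_2: (3*w <= 10 ==> (q + 2*t > -8 && (3*w <= 10 ==> (q + 2*t > -8 && (!(3*w <= 10)) && (t > -9 || (5/2)*r == 3*t + 9))) && ((!(3*w <= 10)) ==> (t > -9 || (5/2)*r == 3*t + 9)))) && ((!(3*w <= 10)) ==> (t > -9 || (5/2)*r == 3*t + 9))
  WP_3: (3*w <= 10 ==> (q + 2*t > -8 && (3*w <= 10 ==> (q + 2*t > -8 && (3*w <= 10 ==> (q + 2*t > -8 && (!(3*w <= 10)) && (t > -9 || (5/2)*r == 3*t + 9))) && ((!(3*w <= 10)) ==> (t > -9 || (5/2)*r == 3*t + 9)))) && ((!(3*w <= 10)) ==> (t > -9 || (5/2)*r == 3*t + 9)))) && ((!(3*w <= 10)) ==> (t > -9 || (5/2)*r == 3*t + 9))
  WP_4: (3*w <= 10 ==> (q + 2*t > -8 && (3*w <= 10 ==> (q + 2*t > -8 && (3*w <= 10 ==> (q + 2*t > -8 && (3*w <= 10 ==> (q + 2*t > -8 && (!(3*w <= 10)) && (t > -9 || (5/2)*r == 3*t + 9))) && ((!(3*w <= 10)) ==> (t > -9 || (5/2)*r == 3*t + 9)))) && ((!(3*w <= 10)) ==> (t > -9 || (5/2)*r == 3*t + 9)))) && ((!(3*w <= 10)) ==> (t > -9 || (5/2)*r == 3*t + 9)))) && ((!(3*w <= 10)) ==> (t > -9 || (5/2)*r == 3*t + 9))
So before the loop: (3*w <= 10 ==> (q + 2*t > -8 && (3*w <= 10 ==> (q + 2*t > -8 && (3*w <= 10 ==> (q + 2*t > -8 && (3*w <= 10 ==> (q + 2*t > -8 && (!(3*w <= 10)) && (t > -9 || (5/2)*r == 3*t + 9))) && ((!(3*w <= 10)) ==> (t > -9 || (5/2)*r == 3*t + 9)))) && ((!(3*w <= 10)) ==> (t > -9 || (5/2)*r == 3*t + 9)))) && ((!(3*w <= 10)) ==> (t > -9 || (5/2)*r == 3*t + 9)))) && ((!(3*w <= 10)) ==> (t > -9 || (5/2)*r == 3*t + 9))
The weakest precondition is (3*w <= 10 ==> (q + 2*t > -8 && (3*w <= 10 ==> (q + 2*t > -8 && (3*w <= 10 ==> (q + 2*t > -8 && (3*w <= 10 ==> (q + 2*t > -8 && (!(3*w <= 10)) && (t > -9 || (5/2)*r == 3*t + 9))) && ((!(3*w <= 10)) ==> (t > -9 || (5/2)*r == 3*t + 9)))) && ((!(3*w <= 10)) ==> (t > -9 || (5/2)*r == 3*t + 9)))) && ((!(3*w <= 10)) ==> (t > -9 || (5/2)*r == 3*t + 9)))) && ((!(3*w <= 10)) ==> (t > -9 || (5/2)*r == 3*t + 9)).
Check whether (3*w <= 10 ==> (q + 2*t > -8 && (3*w <= 10 ==> (q + 2*t > -8 && (3*w <= 10 ==> (q + 2*t > -8 && (3*w <= 10 ==> (q + 2*t > -8 && (!(3*w <= 10)) && (t > -9 || (5/2)*r == 3*t + 9))) && ((!(3*w <= 10)) ==> (t > -9 || (5/2)*r == 3*t + 9)))) && ((!(3*w <= 10)) ==> (t > -9 || (5/2)*r == 3*t + 9)))) && ((!(3*w <= 10)) ==> (t > -9 || (5/2)*r == 3*t + 9)))) && ((!(3*w <= 10)) ==> (t > -6 || (5/2)*r == 3*t + 9)) implies it.
Every state satisfying the precondition satisfies the weakest precondition: the implication holds.
Answer: valid


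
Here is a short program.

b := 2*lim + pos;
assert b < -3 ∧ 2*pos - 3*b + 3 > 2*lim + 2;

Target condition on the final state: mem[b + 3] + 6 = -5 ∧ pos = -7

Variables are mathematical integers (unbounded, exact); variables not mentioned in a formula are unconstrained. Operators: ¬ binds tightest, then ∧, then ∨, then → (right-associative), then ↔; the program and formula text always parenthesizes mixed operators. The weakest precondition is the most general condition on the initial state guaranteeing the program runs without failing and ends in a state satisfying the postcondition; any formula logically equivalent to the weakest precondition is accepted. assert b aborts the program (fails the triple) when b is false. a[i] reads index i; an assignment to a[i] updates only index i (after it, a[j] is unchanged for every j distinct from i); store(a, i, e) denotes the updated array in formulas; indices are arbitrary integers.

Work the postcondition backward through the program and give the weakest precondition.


Working backward. After the program, the postcondition mem[b + 3] + 6 = -5 ∧ pos = -7 must hold; in canonical form it is mem[b + 3] = -11 ∧ pos = -7.
Before assert b < -3 ∧ 2*pos - 3*b + 3 > 2*lim + 2: b < -3 ∧ 2*pos > 3*b + 2*lim - 1 ∧ mem[b + 3] = -11 ∧ pos = -7
Before b := 2*lim + pos: 2*lim + pos < -3 ∧ 8*lim + pos < 1 ∧ mem[2*lim + pos + 3] = -11 ∧ pos = -7
Answer: WP = 2*lim + pos < -3 ∧ 8*lim + pos < 1 ∧ mem[2*lim + pos + 3] = -11 ∧ pos = -7


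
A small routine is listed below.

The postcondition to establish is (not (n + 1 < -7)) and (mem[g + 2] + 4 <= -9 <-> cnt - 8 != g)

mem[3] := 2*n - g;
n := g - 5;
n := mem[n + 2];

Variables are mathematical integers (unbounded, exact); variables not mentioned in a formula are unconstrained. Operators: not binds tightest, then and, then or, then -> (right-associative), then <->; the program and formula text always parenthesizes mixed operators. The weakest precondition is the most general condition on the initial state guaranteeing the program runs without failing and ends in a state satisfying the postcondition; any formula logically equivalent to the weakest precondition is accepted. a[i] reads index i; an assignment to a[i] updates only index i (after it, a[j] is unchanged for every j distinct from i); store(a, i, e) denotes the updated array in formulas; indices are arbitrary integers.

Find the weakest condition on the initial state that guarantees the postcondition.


Working backward. After the program, the postcondition (not (n + 1 < -7)) and (mem[g + 2] + 4 <= -9 <-> cnt - 8 != g) must hold; in canonical form it is (not (n < -8)) and (mem[g + 2] <= -13 <-> cnt != g + 8).
Before n := mem[n + 2]: (not (mem[n + 2] < -8)) and (mem[g + 2] <= -13 <-> cnt != g + 8)
Before n := g - 5: (not (mem[g - 3] < -8)) and (mem[g + 2] <= -13 <-> cnt != g + 8)
Before mem[3] := 2*n - g: (not (store(mem, 3, -g + 2*n)[g - 3] < -8)) and (store(mem, 3, -g + 2*n)[g + 2] <= -13 <-> cnt != g + 8)
Answer: WP = (not (store(mem, 3, -g + 2*n)[g - 3] < -8)) and (store(mem, 3, -g + 2*n)[g + 2] <= -13 <-> cnt != g + 8)


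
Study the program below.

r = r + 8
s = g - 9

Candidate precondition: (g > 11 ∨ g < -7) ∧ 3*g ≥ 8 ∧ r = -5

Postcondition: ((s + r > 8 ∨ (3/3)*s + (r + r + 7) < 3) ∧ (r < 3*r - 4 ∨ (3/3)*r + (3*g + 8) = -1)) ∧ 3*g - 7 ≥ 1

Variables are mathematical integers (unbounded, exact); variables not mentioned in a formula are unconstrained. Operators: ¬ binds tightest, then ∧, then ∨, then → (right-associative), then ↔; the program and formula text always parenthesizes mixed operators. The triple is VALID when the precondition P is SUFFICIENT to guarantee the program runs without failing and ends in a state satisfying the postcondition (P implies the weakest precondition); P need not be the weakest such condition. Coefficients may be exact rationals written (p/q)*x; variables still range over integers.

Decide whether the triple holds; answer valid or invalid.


Working backward. After the program, the postcondition ((s + r > 8 ∨ (3/3)*s + (r + r + 7) < 3) ∧ (r < 3*r - 4 ∨ (3/3)*r + (3*g + 8) = -1)) ∧ 3*g - 7 ≥ 1 must hold; in canonical form it is (r + s > 8 ∨ 2*r + s < -4) ∧ (2*r > 4 ∨ 3*g + r = -9) ∧ 3*g ≥ 8.
Before s := g - 9: (g + r > 17 ∨ g + 2*r < 5) ∧ (2*r > 4 ∨ 3*g + r = -9) ∧ 3*g ≥ 8
Before r := r + 8: (g + r > 9 ∨ g + 2*r < -11) ∧ (2*r > -12 ∨ 3*g + r = -17) ∧ 3*g ≥ 8
The weakest precondition is (g + r > 9 ∨ g + 2*r < -11) ∧ (2*r > -12 ∨ 3*g + r = -17) ∧ 3*g ≥ 8.
Check whether (g > 11 ∨ g < -7) ∧ 3*g ≥ 8 ∧ r = -5 implies it.
Countermodel: at the initial state g = 12, r = -5, the precondition holds but the weakest precondition fails.
Answer: invalid


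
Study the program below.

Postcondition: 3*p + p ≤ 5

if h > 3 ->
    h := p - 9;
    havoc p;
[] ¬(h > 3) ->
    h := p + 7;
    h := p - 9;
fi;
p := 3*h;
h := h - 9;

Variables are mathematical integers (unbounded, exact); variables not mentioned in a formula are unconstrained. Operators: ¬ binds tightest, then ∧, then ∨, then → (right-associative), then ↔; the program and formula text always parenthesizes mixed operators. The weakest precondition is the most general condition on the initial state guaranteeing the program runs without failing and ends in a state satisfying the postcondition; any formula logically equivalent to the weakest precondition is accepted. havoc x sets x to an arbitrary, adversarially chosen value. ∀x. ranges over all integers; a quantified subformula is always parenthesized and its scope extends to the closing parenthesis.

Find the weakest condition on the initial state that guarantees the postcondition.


Working backward. After the program, the postcondition 3*p + p ≤ 5 must hold; in canonical form it is 4*p ≤ 5.
Before h := h - 9: 4*p ≤ 5
Before p := 3*h: 12*h ≤ 5
Then branch requires 12*p ≤ 113; else branch requires 12*p ≤ 113.
Before the if: (h > 3 → 12*p ≤ 113) ∧ ((¬(h > 3)) → 12*p ≤ 113)
Answer: WP = (h > 3 → 12*p ≤ 113) ∧ ((¬(h > 3)) → 12*p ≤ 113)


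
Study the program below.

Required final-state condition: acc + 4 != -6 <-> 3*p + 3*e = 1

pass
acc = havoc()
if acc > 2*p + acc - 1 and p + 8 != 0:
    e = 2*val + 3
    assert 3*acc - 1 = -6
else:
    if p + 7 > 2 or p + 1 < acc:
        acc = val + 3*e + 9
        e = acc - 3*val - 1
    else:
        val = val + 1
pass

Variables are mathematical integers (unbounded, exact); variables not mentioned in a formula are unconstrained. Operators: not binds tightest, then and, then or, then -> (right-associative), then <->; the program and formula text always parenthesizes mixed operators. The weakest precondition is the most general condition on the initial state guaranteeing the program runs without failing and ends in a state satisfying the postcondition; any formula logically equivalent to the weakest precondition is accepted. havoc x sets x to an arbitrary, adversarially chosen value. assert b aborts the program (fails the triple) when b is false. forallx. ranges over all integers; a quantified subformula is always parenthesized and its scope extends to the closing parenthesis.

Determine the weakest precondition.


Working backward. After the program, the postcondition acc + 4 != -6 <-> 3*p + 3*e = 1 must hold; in canonical form it is acc != -10 <-> 3*e + 3*p = 1.
Before skip: acc != -10 <-> 3*e + 3*p = 1
Then branch requires 3*acc = -5 and (acc != -10 <-> 3*p + 6*val = -8); else branch requires ((p > -5 or p < acc - 1) -> (3*e + val != -19 <-> 9*e + 3*p = 6*val - 23)) and ((not (p > -5 or p < acc - 1)) -> (acc != -10 <-> 3*e + 3*p = 1)).
Before the if: ((2*p < 1 and p != -8) -> (3*acc = -5 and (acc != -10 <-> 3*p + 6*val = -8))) and ((not (2*p < 1 and p != -8)) -> (((p > -5 or p < acc - 1) -> (3*e + val != -19 <-> 9*e + 3*p = 6*val - 23)) and ((not (p > -5 or p < acc - 1)) -> (acc != -10 <-> 3*e + 3*p = 1))))
Before havoc acc: forall acc_1. (((2*p < 1 and p != -8) -> (3*acc_1 = -5 and (acc_1 != -10 <-> 3*p + 6*val = -8))) and ((not (2*p < 1 and p != -8)) -> (((p > -5 or p < acc_1 - 1) -> (3*e + val != -19 <-> 9*e + 3*p = 6*val - 23)) and ((not (p > -5 or p < acc_1 - 1)) -> (acc_1 != -10 <-> 3*e + 3*p = 1)))))
Before skip: forall acc_1. (((2*p < 1 and p != -8) -> (3*acc_1 = -5 and (acc_1 != -10 <-> 3*p + 6*val = -8))) and ((not (2*p < 1 and p != -8)) -> (((p > -5 or p < acc_1 - 1) -> (3*e + val != -19 <-> 9*e + 3*p = 6*val - 23)) and ((not (p > -5 or p < acc_1 - 1)) -> (acc_1 != -10 <-> 3*e + 3*p = 1)))))
Answer: WP = forall acc_1. (((2*p < 1 and p != -8) -> (3*acc_1 = -5 and (acc_1 != -10 <-> 3*p + 6*val = -8))) and ((not (2*p < 1 and p != -8)) -> (((p > -5 or p < acc_1 - 1) -> (3*e + val != -19 <-> 9*e + 3*p = 6*val - 23)) and ((not (p > -5 or p < acc_1 - 1)) -> (acc_1 != -10 <-> 3*e + 3*p = 1)))))
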